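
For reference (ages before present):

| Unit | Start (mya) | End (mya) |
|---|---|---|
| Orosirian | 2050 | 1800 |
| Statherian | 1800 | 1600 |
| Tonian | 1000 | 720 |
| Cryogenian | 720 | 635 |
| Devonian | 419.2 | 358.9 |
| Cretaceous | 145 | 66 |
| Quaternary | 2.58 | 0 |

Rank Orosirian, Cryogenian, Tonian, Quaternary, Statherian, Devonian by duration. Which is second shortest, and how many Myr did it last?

Devonian, 60.3 million years

Start − end for each: Orosirian 2050 − 1800 = 250; Cryogenian 720 − 635 = 85; Tonian 1000 − 720 = 280; Quaternary 2.58 − 0 = 2.58; Statherian 1800 − 1600 = 200; Devonian 419.2 − 358.9 = 60.3.
Ranking these from shortest: Quaternary < Devonian < Cryogenian < Statherian < Orosirian < Tonian.
Position 2 in that ranking is Devonian, which lasted 60.3 Myr.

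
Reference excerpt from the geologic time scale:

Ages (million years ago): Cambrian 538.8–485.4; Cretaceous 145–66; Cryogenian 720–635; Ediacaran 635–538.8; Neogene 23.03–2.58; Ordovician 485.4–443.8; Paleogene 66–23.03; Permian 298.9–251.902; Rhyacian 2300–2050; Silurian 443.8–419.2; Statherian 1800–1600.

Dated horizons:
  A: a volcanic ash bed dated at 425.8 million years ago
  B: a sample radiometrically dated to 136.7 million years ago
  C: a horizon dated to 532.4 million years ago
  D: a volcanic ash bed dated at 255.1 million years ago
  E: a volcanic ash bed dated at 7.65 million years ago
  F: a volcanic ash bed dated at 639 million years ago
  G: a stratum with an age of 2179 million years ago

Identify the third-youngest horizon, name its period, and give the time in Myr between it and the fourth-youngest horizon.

Sorted youngest-first by Ma: E (7.65), B (136.7), D (255.1), A (425.8), C (532.4), F (639), G (2179).
The third youngest is D at 255.1 Ma, which lies in 298.9–251.902 Ma: the Permian.
The fourth youngest is A at 425.8 Ma; separation = |255.1 − 425.8| = 170.7 Myr.

D, in the Permian; 170.7 million years to A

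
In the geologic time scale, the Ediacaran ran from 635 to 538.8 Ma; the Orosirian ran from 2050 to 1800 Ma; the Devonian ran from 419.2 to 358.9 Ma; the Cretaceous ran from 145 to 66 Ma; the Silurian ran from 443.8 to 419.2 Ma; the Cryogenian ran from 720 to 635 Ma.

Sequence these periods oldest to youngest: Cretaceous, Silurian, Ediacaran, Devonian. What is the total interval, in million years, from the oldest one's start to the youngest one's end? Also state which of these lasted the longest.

From the excerpt: Cretaceous 145–66; Silurian 443.8–419.2; Ediacaran 635–538.8; Devonian 419.2–358.9 (Ma).
Larger Ma is earlier, so the oldest is Ediacaran and the youngest is Cretaceous; oldest to youngest: Ediacaran, Silurian, Devonian, Cretaceous.
Oldest start 635 minus youngest end 66 gives 569 Myr overall.
Individual lengths (start − end): Devonian 60.3; Silurian 24.6; Cretaceous 79; Ediacaran 96.2. The largest is Ediacaran at 96.2 Myr.

Ediacaran → Silurian → Devonian → Cretaceous; total span 569 Myr; longest is Ediacaran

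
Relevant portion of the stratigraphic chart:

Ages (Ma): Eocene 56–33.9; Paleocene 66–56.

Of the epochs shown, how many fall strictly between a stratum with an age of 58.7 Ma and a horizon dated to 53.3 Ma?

The older date is 58.7 Ma and the younger is 53.3 Ma.
No epoch both begins after 58.7 Ma and ends before 53.3 Ma, so the count is 0.

0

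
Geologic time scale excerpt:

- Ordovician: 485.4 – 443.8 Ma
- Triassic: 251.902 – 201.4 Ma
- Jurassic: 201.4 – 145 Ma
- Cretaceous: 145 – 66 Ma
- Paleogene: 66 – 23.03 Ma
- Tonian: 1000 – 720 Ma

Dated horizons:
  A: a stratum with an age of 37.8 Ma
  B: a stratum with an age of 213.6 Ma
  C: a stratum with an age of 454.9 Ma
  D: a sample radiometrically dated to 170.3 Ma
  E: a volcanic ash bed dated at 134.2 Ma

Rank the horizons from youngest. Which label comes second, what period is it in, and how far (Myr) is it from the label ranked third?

E, in the Cretaceous; 36.1 million years to D

Sorted youngest-first by Ma: A (37.8), E (134.2), D (170.3), B (213.6), C (454.9).
The second youngest is E at 134.2 Ma, which lies in 145–66 Ma: the Cretaceous.
The third youngest is D at 170.3 Ma; separation = |134.2 − 170.3| = 36.1 Myr.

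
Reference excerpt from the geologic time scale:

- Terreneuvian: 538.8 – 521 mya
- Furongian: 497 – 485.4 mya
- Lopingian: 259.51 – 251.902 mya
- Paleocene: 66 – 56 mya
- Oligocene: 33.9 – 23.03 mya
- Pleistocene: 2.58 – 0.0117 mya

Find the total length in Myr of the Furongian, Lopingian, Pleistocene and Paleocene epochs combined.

Each duration: Furongian = 11.6; Lopingian = 7.608; Pleistocene = 2.5683; Paleocene = 10.
Sum: 11.6 + 7.608 + 2.5683 + 10 = 31.7763 Myr.

31.7763 million years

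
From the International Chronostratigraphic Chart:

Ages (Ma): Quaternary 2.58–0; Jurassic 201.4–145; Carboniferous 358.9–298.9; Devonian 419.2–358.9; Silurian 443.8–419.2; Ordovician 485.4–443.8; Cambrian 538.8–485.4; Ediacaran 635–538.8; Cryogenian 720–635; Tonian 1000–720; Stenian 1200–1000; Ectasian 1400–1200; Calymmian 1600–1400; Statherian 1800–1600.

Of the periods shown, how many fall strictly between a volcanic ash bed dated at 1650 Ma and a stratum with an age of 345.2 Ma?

10

1650 Ma sits inside the Statherian (1800–1600) and 345.2 Ma inside the Carboniferous (358.9–298.9); neither of those is wholly between the two dates.
The listed periods lying completely between them are Calymmian, Ectasian, Stenian, Tonian, Cryogenian, Ediacaran, Cambrian, Ordovician, Silurian, Devonian — 10 in all.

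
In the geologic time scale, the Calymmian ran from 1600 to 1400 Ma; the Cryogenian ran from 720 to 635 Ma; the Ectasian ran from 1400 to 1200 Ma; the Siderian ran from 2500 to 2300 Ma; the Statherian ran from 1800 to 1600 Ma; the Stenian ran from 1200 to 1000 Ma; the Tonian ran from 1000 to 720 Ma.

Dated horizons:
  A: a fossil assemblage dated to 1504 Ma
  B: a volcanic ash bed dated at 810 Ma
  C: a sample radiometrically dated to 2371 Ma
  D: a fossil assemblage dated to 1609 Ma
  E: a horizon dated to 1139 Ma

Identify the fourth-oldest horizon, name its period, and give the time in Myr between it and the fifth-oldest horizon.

Larger Ma means older, so oldest first: C 2371 > D 1609 > A 1504 > E 1139 > B 810.
Counting 4 along gives E (1139 Ma); the excerpt puts that inside the Stenian, 1200–1000 Ma.
Next in line is B (810 Ma), and 1139 − 810 = 329 Myr.

E, in the Stenian; 329 million years to B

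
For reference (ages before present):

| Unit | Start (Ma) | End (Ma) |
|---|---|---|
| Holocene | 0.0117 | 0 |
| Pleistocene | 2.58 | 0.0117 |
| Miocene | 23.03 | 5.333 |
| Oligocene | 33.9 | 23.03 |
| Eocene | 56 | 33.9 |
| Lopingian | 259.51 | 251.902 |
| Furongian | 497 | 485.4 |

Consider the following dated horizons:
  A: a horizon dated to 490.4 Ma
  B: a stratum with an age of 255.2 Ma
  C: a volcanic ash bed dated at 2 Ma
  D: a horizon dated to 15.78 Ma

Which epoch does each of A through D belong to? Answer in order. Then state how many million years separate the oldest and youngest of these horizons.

A: 490.4 Ma lies in 497–485.4 Ma, so Furongian.
B: 255.2 Ma lies in 259.51–251.902 Ma, so Lopingian.
C: 2 Ma lies in 2.58–0.0117 Ma, so Pleistocene.
D: 15.78 Ma lies in 23.03–5.333 Ma, so Miocene.
Oldest = 490.4 Ma, youngest = 2 Ma → span 488.4 Myr.

A — Furongian; B — Lopingian; C — Pleistocene; D — Miocene; span 488.4 million years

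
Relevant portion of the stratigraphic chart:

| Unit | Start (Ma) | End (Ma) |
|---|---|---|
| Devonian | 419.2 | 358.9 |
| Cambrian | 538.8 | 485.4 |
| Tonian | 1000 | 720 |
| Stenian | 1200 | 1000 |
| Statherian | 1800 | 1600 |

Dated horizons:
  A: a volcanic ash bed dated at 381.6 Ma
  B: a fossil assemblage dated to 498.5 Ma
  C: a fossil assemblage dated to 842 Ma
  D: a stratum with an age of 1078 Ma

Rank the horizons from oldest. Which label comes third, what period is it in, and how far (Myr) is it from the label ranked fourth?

B, in the Cambrian; 116.9 million years to A

Larger Ma means older, so oldest first: D 1078 > C 842 > B 498.5 > A 381.6.
Counting 3 along gives B (498.5 Ma); the excerpt puts that inside the Cambrian, 538.8–485.4 Ma.
Next in line is A (381.6 Ma), and 498.5 − 381.6 = 116.9 Myr.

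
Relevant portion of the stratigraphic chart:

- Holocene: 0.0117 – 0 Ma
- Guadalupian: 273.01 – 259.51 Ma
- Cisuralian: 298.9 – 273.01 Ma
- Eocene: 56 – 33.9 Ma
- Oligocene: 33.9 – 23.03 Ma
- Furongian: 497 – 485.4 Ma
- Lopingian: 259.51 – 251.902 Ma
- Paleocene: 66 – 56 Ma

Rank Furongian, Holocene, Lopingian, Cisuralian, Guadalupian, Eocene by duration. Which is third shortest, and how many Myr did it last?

Start − end for each: Furongian 497 − 485.4 = 11.6; Holocene 0.0117 − 0 = 0.0117; Lopingian 259.51 − 251.902 = 7.608; Cisuralian 298.9 − 273.01 = 25.89; Guadalupian 273.01 − 259.51 = 13.5; Eocene 56 − 33.9 = 22.1.
Ranking these from shortest: Holocene < Lopingian < Furongian < Guadalupian < Eocene < Cisuralian.
Position 3 in that ranking is Furongian, which lasted 11.6 Myr.

Furongian, 11.6 million years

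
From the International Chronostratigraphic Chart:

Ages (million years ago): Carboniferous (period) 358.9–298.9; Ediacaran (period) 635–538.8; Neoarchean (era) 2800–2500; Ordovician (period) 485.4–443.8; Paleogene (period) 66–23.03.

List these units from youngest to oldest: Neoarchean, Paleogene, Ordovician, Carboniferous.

Paleogene, Carboniferous, Ordovician, Neoarchean

Read off each span (Ma): Neoarchean 2800–2500; Paleogene 66–23.03; Ordovician 485.4–443.8; Carboniferous 358.9–298.9.
Larger Ma is older, so oldest→youngest is Neoarchean, Ordovician, Carboniferous, Paleogene; reverse it for youngest→oldest.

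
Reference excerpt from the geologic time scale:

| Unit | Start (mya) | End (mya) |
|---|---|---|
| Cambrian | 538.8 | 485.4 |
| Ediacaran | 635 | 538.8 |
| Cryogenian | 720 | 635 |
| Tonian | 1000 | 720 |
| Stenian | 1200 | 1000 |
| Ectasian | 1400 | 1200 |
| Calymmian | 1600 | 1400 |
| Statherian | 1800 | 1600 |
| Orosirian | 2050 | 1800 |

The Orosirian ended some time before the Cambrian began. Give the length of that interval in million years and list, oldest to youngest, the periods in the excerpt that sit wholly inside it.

End of Orosirian = 1800 Ma; start of Cambrian = 538.8 Ma.
Gap = 1800 − 538.8 = 1261.2 Myr.
Periods wholly inside 1800–538.8 Ma: Statherian (1800–1600), Calymmian (1600–1400), Ectasian (1400–1200), Stenian (1200–1000), Tonian (1000–720), Cryogenian (720–635), Ediacaran (635–538.8).

1261.2 million years; Statherian, Calymmian, Ectasian, Stenian, Tonian, Cryogenian, Ediacaran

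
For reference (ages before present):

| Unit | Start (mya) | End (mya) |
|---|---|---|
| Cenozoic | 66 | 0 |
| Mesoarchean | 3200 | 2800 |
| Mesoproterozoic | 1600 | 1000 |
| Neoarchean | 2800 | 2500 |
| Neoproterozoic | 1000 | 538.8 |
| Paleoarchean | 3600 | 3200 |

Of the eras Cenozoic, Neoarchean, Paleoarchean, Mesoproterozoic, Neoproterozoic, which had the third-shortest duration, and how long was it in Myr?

Start − end for each: Cenozoic 66 − 0 = 66; Neoarchean 2800 − 2500 = 300; Paleoarchean 3600 − 3200 = 400; Mesoproterozoic 1600 − 1000 = 600; Neoproterozoic 1000 − 538.8 = 461.2.
Ranking these from shortest: Cenozoic < Neoarchean < Paleoarchean < Neoproterozoic < Mesoproterozoic.
Position 3 in that ranking is Paleoarchean, which lasted 400 Myr.

Paleoarchean, 400 million years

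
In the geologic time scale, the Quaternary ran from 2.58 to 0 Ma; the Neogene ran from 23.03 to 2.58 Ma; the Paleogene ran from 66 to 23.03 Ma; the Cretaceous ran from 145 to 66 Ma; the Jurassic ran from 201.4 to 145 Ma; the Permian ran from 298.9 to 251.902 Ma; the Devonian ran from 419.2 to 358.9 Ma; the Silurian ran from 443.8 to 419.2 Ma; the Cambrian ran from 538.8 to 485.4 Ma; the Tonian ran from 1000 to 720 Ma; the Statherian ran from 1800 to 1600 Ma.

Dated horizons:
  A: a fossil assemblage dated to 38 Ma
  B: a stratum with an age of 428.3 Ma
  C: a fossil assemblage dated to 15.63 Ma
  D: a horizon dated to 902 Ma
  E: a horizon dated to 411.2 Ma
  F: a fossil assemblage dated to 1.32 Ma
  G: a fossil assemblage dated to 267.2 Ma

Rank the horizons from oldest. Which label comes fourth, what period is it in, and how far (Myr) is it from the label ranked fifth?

G, in the Permian; 229.2 million years to A

Sorted oldest-first by Ma: D (902), B (428.3), E (411.2), G (267.2), A (38), C (15.63), F (1.32).
The fourth oldest is G at 267.2 Ma, which lies in 298.9–251.902 Ma: the Permian.
The fifth oldest is A at 38 Ma; separation = |267.2 − 38| = 229.2 Myr.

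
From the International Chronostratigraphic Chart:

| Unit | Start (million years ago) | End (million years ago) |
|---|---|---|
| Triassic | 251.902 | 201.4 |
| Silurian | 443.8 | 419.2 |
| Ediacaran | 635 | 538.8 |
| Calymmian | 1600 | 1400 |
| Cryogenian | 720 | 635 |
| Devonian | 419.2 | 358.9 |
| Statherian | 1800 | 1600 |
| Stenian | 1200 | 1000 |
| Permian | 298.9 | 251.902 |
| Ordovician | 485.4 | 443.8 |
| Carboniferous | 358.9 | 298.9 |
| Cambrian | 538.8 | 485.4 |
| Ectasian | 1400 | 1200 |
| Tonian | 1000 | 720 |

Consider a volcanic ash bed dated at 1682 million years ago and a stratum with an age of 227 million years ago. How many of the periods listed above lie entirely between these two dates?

12

The older date is 1682 Ma and the younger is 227 Ma.
Periods with start < 1682 and end > 227 Ma: Calymmian (1600–1400), Ectasian (1400–1200), Stenian (1200–1000), Tonian (1000–720), Cryogenian (720–635), Ediacaran (635–538.8), Cambrian (538.8–485.4), Ordovician (485.4–443.8), Silurian (443.8–419.2), Devonian (419.2–358.9), Carboniferous (358.9–298.9), Permian (298.9–251.902).
That is 12 complete periods.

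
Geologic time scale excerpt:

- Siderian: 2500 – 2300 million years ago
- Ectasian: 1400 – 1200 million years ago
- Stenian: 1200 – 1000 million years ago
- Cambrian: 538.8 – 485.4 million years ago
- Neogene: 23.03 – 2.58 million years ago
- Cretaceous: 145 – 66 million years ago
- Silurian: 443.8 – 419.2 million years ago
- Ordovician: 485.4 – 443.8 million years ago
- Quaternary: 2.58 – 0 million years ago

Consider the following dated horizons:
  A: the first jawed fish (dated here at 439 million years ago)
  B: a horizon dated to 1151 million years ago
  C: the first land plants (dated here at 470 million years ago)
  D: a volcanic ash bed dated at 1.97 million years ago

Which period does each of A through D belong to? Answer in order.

Match each age against the start–end ranges in the excerpt: A = 439 Ma → Silurian (443.8–419.2); B = 1151 Ma → Stenian (1200–1000); C = 470 Ma → Ordovician (485.4–443.8); D = 1.97 Ma → Quaternary (2.58–0).

A — Silurian; B — Stenian; C — Ordovician; D — Quaternary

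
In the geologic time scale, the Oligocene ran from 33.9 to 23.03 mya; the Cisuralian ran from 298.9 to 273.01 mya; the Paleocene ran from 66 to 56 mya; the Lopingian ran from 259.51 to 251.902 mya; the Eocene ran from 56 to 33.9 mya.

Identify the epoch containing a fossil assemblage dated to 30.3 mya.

Oligocene

30.3 Ma lies between 33.9 and 23.03 Ma, so it falls in the Oligocene.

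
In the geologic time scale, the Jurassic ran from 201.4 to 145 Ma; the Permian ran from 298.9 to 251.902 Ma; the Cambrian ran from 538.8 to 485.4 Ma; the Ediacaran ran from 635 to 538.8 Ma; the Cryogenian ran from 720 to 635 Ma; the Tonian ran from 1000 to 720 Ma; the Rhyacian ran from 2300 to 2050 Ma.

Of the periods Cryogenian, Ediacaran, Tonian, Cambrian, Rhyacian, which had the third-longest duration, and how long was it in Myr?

Ediacaran, 96.2 million years

Start − end for each: Cryogenian 720 − 635 = 85; Ediacaran 635 − 538.8 = 96.2; Tonian 1000 − 720 = 280; Cambrian 538.8 − 485.4 = 53.4; Rhyacian 2300 − 2050 = 250.
Ranking these from longest: Tonian > Rhyacian > Ediacaran > Cryogenian > Cambrian.
Position 3 in that ranking is Ediacaran, which lasted 96.2 Myr.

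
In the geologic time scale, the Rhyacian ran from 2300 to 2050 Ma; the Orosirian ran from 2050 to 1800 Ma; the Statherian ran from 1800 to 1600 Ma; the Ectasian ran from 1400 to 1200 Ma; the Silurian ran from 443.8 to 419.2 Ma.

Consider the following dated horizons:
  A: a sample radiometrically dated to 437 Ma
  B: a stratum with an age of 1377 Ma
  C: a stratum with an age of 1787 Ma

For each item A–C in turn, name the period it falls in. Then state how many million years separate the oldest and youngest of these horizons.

A — Silurian; B — Ectasian; C — Statherian; span 1350 million years

A: 437 Ma lies in 443.8–419.2 Ma, so Silurian.
B: 1377 Ma lies in 1400–1200 Ma, so Ectasian.
C: 1787 Ma lies in 1800–1600 Ma, so Statherian.
Oldest = 1787 Ma, youngest = 437 Ma → span 1350 Myr.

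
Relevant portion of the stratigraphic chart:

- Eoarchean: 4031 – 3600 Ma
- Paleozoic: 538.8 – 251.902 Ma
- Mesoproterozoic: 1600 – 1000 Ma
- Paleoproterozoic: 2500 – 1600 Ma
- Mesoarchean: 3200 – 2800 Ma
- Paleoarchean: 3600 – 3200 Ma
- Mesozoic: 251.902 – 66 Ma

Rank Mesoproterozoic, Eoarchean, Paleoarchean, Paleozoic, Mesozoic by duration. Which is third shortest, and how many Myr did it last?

Paleoarchean, 400 million years

Durations: Mesoproterozoic 600; Eoarchean 431; Paleoarchean 400; Paleozoic 286.898; Mesozoic 185.902 Myr.
Sorted shortest-first: Mesozoic (185.902), Paleozoic (286.898), Paleoarchean (400), Eoarchean (431), Mesoproterozoic (600).
The third shortest is Paleoarchean at 400 Myr.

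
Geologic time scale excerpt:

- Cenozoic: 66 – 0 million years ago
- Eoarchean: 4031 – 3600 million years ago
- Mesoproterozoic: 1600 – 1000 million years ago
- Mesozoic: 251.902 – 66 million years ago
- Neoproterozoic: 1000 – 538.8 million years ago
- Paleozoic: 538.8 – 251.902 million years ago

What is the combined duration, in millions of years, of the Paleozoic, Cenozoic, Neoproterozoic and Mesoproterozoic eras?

1414.098 million years

Duration is start − end for each: (538.8 − 251.902) + (66 − 0) + (1000 − 538.8) + (1600 − 1000).
That is 286.898 + 66 + 461.2 + 600, which totals 1414.098 million years.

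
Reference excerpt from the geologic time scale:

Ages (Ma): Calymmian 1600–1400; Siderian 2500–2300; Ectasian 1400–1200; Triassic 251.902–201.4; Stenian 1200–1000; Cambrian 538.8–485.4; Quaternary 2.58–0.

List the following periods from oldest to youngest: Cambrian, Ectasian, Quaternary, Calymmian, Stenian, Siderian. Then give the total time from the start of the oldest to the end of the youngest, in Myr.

Start ages (Ma): Siderian 2500, Calymmian 1600, Ectasian 1400, Stenian 1200, Cambrian 538.8, Quaternary 2.58.
Ordered oldest to youngest: Siderian, Calymmian, Ectasian, Stenian, Cambrian, Quaternary.
Span = 2500 − 0 = 2500 Myr.

Siderian, Calymmian, Ectasian, Stenian, Cambrian, Quaternary; total span 2500 Myr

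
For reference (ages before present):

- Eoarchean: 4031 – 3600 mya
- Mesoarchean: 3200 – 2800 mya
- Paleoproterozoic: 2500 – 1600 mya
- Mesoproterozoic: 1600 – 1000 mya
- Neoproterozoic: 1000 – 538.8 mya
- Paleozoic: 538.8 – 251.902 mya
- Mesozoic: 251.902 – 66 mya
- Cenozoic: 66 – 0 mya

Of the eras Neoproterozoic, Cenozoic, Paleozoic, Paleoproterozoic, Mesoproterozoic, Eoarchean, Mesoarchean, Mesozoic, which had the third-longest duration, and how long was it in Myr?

Neoproterozoic, 461.2 million years

Start − end for each: Neoproterozoic 1000 − 538.8 = 461.2; Cenozoic 66 − 0 = 66; Paleozoic 538.8 − 251.902 = 286.898; Paleoproterozoic 2500 − 1600 = 900; Mesoproterozoic 1600 − 1000 = 600; Eoarchean 4031 − 3600 = 431; Mesoarchean 3200 − 2800 = 400; Mesozoic 251.902 − 66 = 185.902.
Ranking these from longest: Paleoproterozoic > Mesoproterozoic > Neoproterozoic > Eoarchean > Mesoarchean > Paleozoic > Mesozoic > Cenozoic.
Position 3 in that ranking is Neoproterozoic, which lasted 461.2 Myr.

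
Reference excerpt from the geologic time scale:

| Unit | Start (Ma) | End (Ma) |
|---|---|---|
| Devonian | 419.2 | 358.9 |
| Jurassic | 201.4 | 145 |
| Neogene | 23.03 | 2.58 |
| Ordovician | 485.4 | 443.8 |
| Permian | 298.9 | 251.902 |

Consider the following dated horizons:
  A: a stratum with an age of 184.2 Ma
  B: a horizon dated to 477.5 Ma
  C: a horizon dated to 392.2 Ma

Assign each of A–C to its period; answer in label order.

A — Jurassic; B — Ordovician; C — Devonian

Match each age against the start–end ranges in the excerpt: A = 184.2 Ma → Jurassic (201.4–145); B = 477.5 Ma → Ordovician (485.4–443.8); C = 392.2 Ma → Devonian (419.2–358.9).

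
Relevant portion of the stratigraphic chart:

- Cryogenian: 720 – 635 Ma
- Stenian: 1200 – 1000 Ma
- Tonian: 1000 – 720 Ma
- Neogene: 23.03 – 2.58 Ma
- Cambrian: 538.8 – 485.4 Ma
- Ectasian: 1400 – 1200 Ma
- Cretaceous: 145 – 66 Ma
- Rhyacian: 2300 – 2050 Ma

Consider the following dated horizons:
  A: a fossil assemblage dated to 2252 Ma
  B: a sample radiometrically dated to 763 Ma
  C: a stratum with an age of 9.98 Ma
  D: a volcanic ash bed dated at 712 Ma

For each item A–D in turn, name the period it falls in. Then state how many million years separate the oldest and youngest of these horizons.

A — Rhyacian; B — Tonian; C — Neogene; D — Cryogenian; span 2242.02 million years

Match each age against the start–end ranges in the excerpt: A = 2252 Ma → Rhyacian (2300–2050); B = 763 Ma → Tonian (1000–720); C = 9.98 Ma → Neogene (23.03–2.58); D = 712 Ma → Cryogenian (720–635).
The largest age is 2252 Ma and the smallest is 9.98 Ma; their difference is 2242.02 Myr.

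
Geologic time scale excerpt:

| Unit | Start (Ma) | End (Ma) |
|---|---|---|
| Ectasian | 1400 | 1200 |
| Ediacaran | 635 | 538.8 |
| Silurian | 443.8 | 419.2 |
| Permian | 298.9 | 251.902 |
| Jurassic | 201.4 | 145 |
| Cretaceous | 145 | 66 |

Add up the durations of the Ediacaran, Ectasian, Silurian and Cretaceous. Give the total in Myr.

Duration is start − end for each: (635 − 538.8) + (1400 − 1200) + (443.8 − 419.2) + (145 − 66).
That is 96.2 + 200 + 24.6 + 79, which totals 399.8 million years.

399.8 million years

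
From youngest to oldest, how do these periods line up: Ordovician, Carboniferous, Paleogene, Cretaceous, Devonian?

Era membership (oldest first within each) — Paleozoic: Ordovician, Devonian, Carboniferous; Mesozoic: Cretaceous; Cenozoic: Paleogene. Paleozoic precedes Mesozoic, which precedes Cenozoic. Concatenating the groups in that era order and then reversing gives youngest to oldest.

Paleogene, then Cretaceous, then Carboniferous, then Devonian, then Ordovician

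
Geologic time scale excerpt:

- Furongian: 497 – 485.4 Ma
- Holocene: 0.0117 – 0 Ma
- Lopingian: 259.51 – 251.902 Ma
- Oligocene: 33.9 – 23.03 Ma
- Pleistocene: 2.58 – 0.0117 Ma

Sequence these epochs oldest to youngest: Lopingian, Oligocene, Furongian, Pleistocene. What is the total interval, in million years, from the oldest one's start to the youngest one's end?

Furongian, Lopingian, Oligocene, Pleistocene; total span 496.9883 Myr

Start ages (Ma): Furongian 497, Lopingian 259.51, Oligocene 33.9, Pleistocene 2.58.
Ordered oldest to youngest: Furongian, Lopingian, Oligocene, Pleistocene.
Span = 497 − 0.0117 = 496.9883 Myr.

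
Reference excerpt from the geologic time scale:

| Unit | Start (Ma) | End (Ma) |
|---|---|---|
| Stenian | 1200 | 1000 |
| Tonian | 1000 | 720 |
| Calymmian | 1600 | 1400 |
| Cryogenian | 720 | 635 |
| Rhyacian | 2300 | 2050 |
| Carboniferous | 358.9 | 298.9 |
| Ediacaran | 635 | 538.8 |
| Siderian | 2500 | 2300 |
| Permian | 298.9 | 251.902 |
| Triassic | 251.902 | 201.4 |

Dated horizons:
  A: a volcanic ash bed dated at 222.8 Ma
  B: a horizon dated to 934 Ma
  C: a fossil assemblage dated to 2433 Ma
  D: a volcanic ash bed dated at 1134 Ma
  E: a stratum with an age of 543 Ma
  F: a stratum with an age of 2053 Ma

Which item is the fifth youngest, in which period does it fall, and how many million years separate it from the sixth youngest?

F, in the Rhyacian; 380 million years to C

Sorted youngest-first by Ma: A (222.8), E (543), B (934), D (1134), F (2053), C (2433).
The fifth youngest is F at 2053 Ma, which lies in 2300–2050 Ma: the Rhyacian.
The sixth youngest is C at 2433 Ma; separation = |2053 − 2433| = 380 Myr.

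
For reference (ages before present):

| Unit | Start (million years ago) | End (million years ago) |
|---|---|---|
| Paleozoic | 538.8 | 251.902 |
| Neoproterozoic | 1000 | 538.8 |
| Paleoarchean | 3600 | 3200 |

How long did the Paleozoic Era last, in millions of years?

286.898 million years

538.8 − 251.902 = 286.898 million years.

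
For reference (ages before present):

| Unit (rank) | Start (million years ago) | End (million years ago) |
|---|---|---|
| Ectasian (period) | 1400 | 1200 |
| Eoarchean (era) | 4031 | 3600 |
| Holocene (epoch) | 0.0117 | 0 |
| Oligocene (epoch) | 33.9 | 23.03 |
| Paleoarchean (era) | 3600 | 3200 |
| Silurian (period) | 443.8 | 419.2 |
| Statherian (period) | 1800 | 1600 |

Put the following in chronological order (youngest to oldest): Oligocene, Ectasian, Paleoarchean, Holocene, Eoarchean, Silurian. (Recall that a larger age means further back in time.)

The oldest of these is Eoarchean (starts 4031 Ma) and the youngest is Holocene (ends 0 Ma).
In between, by decreasing start age: Paleoarchean (3600), Ectasian (1400), Silurian (443.8), Oligocene (33.9).
Listing youngest first means reversing that sequence.

Holocene → Oligocene → Silurian → Ectasian → Paleoarchean → Eoarchean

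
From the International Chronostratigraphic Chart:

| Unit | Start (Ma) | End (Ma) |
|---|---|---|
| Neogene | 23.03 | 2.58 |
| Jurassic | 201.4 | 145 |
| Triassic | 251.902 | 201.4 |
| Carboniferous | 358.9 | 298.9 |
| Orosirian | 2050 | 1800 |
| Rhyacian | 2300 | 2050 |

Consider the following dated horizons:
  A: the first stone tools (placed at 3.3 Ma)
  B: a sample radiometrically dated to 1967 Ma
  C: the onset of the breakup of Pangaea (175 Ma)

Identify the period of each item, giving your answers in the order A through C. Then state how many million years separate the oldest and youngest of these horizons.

A — Neogene; B — Orosirian; C — Jurassic; span 1963.7 million years

A: 3.3 Ma lies in 23.03–2.58 Ma, so Neogene.
B: 1967 Ma lies in 2050–1800 Ma, so Orosirian.
C: 175 Ma lies in 201.4–145 Ma, so Jurassic.
Oldest = 1967 Ma, youngest = 3.3 Ma → span 1963.7 Myr.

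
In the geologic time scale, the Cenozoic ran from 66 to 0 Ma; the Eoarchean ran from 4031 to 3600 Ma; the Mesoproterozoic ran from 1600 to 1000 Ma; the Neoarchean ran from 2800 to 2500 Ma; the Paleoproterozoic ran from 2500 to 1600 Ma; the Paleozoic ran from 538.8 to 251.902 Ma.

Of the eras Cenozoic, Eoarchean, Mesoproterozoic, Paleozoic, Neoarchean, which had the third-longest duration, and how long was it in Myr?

Durations: Cenozoic 66; Eoarchean 431; Mesoproterozoic 600; Paleozoic 286.898; Neoarchean 300 Myr.
Sorted longest-first: Mesoproterozoic (600), Eoarchean (431), Neoarchean (300), Paleozoic (286.898), Cenozoic (66).
The third longest is Neoarchean at 300 Myr.

Neoarchean, 300 million years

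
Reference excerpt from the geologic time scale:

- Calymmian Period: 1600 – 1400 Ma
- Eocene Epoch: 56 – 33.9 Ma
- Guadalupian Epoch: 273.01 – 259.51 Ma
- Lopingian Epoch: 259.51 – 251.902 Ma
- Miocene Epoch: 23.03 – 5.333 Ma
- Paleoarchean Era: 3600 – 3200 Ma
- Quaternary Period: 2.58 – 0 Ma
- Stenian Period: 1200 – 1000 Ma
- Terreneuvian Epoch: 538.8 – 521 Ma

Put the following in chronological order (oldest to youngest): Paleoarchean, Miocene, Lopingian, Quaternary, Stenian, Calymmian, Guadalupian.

Sorting by start age (descending Ma, since larger Ma = older): Paleoarchean began 3600, Calymmian began 1600, Stenian began 1200, Guadalupian began 273.01, Lopingian began 259.51, Miocene began 23.03, Quaternary began 2.58.

Paleoarchean → Calymmian → Stenian → Guadalupian → Lopingian → Miocene → Quaternary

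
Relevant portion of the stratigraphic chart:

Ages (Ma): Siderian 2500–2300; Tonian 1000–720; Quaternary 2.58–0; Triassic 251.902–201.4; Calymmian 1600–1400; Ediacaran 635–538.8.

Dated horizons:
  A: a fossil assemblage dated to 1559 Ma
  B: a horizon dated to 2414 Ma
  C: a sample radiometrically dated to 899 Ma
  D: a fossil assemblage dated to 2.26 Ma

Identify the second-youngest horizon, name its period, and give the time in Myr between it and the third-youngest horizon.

C, in the Tonian; 660 million years to A

Smaller Ma means younger, so youngest first: D 2.26 < C 899 < A 1559 < B 2414.
Counting 2 along gives C (899 Ma); the excerpt puts that inside the Tonian, 1000–720 Ma.
Next in line is A (1559 Ma), and 1559 − 899 = 660 Myr.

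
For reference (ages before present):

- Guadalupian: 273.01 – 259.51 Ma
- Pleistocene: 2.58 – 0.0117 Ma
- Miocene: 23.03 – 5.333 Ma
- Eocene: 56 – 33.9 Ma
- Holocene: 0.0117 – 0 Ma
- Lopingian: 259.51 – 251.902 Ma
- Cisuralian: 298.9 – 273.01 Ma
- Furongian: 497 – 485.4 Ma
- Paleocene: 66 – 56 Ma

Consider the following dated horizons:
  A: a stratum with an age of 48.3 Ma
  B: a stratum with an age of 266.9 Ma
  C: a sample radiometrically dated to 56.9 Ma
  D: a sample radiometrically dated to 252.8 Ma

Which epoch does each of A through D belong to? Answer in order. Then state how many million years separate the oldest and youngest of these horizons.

A: 48.3 Ma lies in 56–33.9 Ma, so Eocene.
B: 266.9 Ma lies in 273.01–259.51 Ma, so Guadalupian.
C: 56.9 Ma lies in 66–56 Ma, so Paleocene.
D: 252.8 Ma lies in 259.51–251.902 Ma, so Lopingian.
Oldest = 266.9 Ma, youngest = 48.3 Ma → span 218.6 Myr.

A — Eocene; B — Guadalupian; C — Paleocene; D — Lopingian; span 218.6 million years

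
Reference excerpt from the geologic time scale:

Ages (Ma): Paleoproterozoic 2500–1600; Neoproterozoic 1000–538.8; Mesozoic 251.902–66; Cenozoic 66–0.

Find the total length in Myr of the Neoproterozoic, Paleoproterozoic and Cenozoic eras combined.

1427.2 million years

Duration is start − end for each: (1000 − 538.8) + (2500 − 1600) + (66 − 0).
That is 461.2 + 900 + 66, which totals 1427.2 million years.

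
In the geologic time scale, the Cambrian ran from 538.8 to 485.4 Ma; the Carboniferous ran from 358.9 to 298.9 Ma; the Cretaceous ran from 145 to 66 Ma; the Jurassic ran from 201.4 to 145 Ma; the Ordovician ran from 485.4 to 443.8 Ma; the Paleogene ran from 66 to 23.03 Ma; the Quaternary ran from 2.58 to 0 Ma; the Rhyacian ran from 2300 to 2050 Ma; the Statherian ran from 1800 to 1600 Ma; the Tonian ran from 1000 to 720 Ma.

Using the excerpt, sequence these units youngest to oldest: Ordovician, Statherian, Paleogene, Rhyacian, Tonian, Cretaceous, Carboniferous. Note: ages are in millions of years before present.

Sorting by start age (ascending Ma, since larger Ma = older): Paleogene start 66, Cretaceous start 145, Carboniferous start 358.9, Ordovician start 485.4, Tonian start 1000, Statherian start 1800, Rhyacian start 2300.

Paleogene, Cretaceous, Carboniferous, Ordovician, Tonian, Statherian, Rhyacian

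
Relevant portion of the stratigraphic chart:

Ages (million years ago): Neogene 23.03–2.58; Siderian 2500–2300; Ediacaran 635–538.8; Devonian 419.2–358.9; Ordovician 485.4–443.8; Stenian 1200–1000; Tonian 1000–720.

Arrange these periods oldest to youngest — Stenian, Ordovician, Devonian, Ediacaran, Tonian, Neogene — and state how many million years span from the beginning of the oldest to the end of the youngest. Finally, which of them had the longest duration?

Start ages (Ma): Stenian 1200, Tonian 1000, Ediacaran 635, Ordovician 485.4, Devonian 419.2, Neogene 23.03.
Ordered oldest to youngest: Stenian, Tonian, Ediacaran, Ordovician, Devonian, Neogene.
Span = 1200 − 2.58 = 1197.42 Myr.
Durations: Ediacaran 96.2, Ordovician 41.6, Stenian 200, Neogene 20.45, Tonian 280, Devonian 60.3 → longest is Tonian (280 Myr).

Stenian → Tonian → Ediacaran → Ordovician → Devonian → Neogene; total span 1197.42 Myr; longest is Tonian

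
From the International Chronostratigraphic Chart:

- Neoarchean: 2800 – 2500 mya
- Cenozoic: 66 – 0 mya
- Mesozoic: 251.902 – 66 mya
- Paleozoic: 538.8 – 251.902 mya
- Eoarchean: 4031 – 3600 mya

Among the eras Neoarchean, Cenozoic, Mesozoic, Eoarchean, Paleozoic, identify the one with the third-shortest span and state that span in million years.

Paleozoic, 286.898 million years

Start − end for each: Neoarchean 2800 − 2500 = 300; Cenozoic 66 − 0 = 66; Mesozoic 251.902 − 66 = 185.902; Eoarchean 4031 − 3600 = 431; Paleozoic 538.8 − 251.902 = 286.898.
Ranking these from shortest: Cenozoic < Mesozoic < Paleozoic < Neoarchean < Eoarchean.
Position 3 in that ranking is Paleozoic, which lasted 286.898 Myr.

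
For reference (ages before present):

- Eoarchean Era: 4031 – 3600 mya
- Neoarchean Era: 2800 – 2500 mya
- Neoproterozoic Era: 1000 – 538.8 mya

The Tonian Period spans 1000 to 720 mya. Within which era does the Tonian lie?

The Tonian (1000–720 Ma) lies entirely within 1000–538.8 Ma, the Neoproterozoic Era.

Neoproterozoic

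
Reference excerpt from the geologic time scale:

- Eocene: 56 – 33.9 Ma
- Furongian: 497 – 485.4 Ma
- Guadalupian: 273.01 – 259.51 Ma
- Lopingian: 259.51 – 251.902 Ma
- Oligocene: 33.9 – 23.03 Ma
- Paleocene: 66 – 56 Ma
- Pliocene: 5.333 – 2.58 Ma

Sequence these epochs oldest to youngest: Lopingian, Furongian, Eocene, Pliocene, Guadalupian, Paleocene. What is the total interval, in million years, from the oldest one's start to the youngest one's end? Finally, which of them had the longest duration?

Start ages (Ma): Furongian 497, Guadalupian 273.01, Lopingian 259.51, Paleocene 66, Eocene 56, Pliocene 5.333.
Ordered oldest to youngest: Furongian, Guadalupian, Lopingian, Paleocene, Eocene, Pliocene.
Span = 497 − 2.58 = 494.42 Myr.
Durations: Furongian 11.6, Eocene 22.1, Lopingian 7.608, Paleocene 10, Pliocene 2.753, Guadalupian 13.5 → longest is Eocene (22.1 Myr).

Furongian → Guadalupian → Lopingian → Paleocene → Eocene → Pliocene; total span 494.42 Myr; longest is Eocene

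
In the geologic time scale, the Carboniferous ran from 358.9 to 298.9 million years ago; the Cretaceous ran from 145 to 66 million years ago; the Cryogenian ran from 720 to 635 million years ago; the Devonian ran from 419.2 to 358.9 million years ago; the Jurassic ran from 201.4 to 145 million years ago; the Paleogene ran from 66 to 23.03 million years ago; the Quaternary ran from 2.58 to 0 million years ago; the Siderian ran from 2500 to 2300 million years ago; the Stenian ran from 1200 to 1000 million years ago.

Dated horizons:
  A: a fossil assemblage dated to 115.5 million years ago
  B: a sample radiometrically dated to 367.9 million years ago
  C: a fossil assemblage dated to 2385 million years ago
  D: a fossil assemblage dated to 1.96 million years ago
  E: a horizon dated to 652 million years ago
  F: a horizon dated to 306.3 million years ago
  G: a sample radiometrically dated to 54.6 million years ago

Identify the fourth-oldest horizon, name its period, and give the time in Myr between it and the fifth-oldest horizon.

F, in the Carboniferous; 190.8 million years to A

Sorted oldest-first by Ma: C (2385), E (652), B (367.9), F (306.3), A (115.5), G (54.6), D (1.96).
The fourth oldest is F at 306.3 Ma, which lies in 358.9–298.9 Ma: the Carboniferous.
The fifth oldest is A at 115.5 Ma; separation = |306.3 − 115.5| = 190.8 Myr.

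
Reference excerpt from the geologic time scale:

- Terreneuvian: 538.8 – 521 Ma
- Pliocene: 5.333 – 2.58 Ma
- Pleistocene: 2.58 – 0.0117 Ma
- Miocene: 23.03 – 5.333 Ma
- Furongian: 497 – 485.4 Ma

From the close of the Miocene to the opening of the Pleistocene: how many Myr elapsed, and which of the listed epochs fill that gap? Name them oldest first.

2.753 million years; Pliocene

End of Miocene = 5.333 Ma; start of Pleistocene = 2.58 Ma.
Gap = 5.333 − 2.58 = 2.753 Myr.
Epochs wholly inside 5.333–2.58 Ma: Pliocene (5.333–2.58).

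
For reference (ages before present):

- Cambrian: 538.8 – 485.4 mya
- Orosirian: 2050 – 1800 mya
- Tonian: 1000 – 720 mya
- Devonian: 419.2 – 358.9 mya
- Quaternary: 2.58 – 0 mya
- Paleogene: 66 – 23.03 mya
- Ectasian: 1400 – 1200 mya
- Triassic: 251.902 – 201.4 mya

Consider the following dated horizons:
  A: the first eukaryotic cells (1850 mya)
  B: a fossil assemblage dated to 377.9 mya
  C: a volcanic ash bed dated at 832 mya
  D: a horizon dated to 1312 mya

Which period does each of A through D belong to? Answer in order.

Match each age against the start–end ranges in the excerpt: A = 1850 Ma → Orosirian (2050–1800); B = 377.9 Ma → Devonian (419.2–358.9); C = 832 Ma → Tonian (1000–720); D = 1312 Ma → Ectasian (1400–1200).

A — Orosirian; B — Devonian; C — Tonian; D — Ectasian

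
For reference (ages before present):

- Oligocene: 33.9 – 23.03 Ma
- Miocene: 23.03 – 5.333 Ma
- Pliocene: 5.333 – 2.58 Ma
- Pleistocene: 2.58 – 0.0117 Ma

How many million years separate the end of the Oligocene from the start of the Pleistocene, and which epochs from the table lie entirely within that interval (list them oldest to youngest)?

20.45 million years; Miocene, Pliocene

The Oligocene closes at 23.03 Ma and the Pleistocene opens at 2.58 Ma, so the interval is 23.03 − 2.58 = 20.45 Myr.
An epoch fits inside if it starts at or after 23.03 Ma and ends at or before 2.58 Ma; oldest first that gives Miocene, Pliocene.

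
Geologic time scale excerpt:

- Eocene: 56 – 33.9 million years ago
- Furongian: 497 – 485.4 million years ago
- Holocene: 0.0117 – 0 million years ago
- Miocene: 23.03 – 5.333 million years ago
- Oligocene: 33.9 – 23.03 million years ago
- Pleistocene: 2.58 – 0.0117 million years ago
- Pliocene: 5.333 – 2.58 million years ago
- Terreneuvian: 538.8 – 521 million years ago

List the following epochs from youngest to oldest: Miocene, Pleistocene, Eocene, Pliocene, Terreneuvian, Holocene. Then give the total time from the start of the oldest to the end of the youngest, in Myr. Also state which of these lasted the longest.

Start ages (Ma): Terreneuvian 538.8, Eocene 56, Miocene 23.03, Pliocene 5.333, Pleistocene 2.58, Holocene 0.0117.
Ordered youngest to oldest: Holocene, Pleistocene, Pliocene, Miocene, Eocene, Terreneuvian.
Span = 538.8 − 0 = 538.8 Myr.
Durations: Eocene 22.1, Holocene 0.0117, Pliocene 2.753, Terreneuvian 17.8, Miocene 17.697, Pleistocene 2.5683 → longest is Eocene (22.1 Myr).

Holocene, Pleistocene, Pliocene, Miocene, Eocene, Terreneuvian; total span 538.8 Myr; longest is Eocene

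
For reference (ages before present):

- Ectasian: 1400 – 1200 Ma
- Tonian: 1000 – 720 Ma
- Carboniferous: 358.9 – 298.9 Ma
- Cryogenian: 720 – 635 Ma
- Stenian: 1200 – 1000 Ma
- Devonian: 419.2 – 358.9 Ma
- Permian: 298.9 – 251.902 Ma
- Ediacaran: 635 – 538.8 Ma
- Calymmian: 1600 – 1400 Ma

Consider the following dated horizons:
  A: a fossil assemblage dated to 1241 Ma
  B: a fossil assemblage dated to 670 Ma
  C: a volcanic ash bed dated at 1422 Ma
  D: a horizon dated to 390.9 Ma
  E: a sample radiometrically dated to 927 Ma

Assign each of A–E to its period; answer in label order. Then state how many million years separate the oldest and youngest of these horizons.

Match each age against the start–end ranges in the excerpt: A = 1241 Ma → Ectasian (1400–1200); B = 670 Ma → Cryogenian (720–635); C = 1422 Ma → Calymmian (1600–1400); D = 390.9 Ma → Devonian (419.2–358.9); E = 927 Ma → Tonian (1000–720).
The largest age is 1422 Ma and the smallest is 390.9 Ma; their difference is 1031.1 Myr.

A — Ectasian; B — Cryogenian; C — Calymmian; D — Devonian; E — Tonian; span 1031.1 million years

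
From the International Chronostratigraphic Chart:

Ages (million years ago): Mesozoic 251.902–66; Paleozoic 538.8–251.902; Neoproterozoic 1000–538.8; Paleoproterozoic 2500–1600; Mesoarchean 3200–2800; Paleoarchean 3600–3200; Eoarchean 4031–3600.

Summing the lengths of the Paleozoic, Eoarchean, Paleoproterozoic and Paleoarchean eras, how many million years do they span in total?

2017.898 million years

Each duration: Paleozoic = 286.898; Eoarchean = 431; Paleoproterozoic = 900; Paleoarchean = 400.
Sum: 286.898 + 431 + 900 + 400 = 2017.898 Myr.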